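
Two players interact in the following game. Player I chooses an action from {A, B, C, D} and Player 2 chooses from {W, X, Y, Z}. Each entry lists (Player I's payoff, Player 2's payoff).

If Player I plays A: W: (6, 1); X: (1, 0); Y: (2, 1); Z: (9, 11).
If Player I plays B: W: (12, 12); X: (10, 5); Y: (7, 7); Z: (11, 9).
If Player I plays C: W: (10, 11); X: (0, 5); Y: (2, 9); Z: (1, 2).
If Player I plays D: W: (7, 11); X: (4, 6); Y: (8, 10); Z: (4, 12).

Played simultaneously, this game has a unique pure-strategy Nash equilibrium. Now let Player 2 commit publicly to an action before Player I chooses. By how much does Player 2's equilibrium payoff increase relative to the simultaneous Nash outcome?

0

Player I best-responds to each possible Player 2 move:
- W → Player I plays B (best of 6, 12, 10, 7); Player 2 gets 12.
- X → Player I plays B (best of 1, 10, 0, 4); Player 2 gets 5.
- Y → Player I plays D (best of 2, 7, 2, 8); Player 2 gets 10.
- Z → Player I plays B (best of 9, 11, 1, 4); Player 2 gets 9.
Player 2's induced payoffs are 12, 5, 10, 9, so Player 2 commits to W. Subgame-perfect outcome: (B, W) with payoffs (12, 12).
Now find the simultaneous Nash equilibrium.
Player I's best replies: W→B; X→B; Y→D; Z→B.
Player 2's best replies: A→Z; B→W; C→W; D→Z.
The unique mutual best reply is (B, W), giving (12, 12).
Player 2's commitment gain: 12 − 12 = 0.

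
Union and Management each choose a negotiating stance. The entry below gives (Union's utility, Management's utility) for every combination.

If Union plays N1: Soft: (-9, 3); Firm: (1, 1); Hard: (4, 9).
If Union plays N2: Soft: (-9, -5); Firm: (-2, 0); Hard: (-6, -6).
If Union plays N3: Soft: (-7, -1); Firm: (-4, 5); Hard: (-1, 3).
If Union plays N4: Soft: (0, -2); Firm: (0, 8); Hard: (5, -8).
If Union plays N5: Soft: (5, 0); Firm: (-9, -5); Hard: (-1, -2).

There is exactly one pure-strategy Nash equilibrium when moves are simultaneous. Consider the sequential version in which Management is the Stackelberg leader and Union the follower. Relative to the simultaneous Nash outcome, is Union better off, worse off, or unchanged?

Solve by backward induction (Management leads).
- Soft → Union plays N5 (best of -9, -9, -7, 0, 5); Management gets 0.
- Firm → Union plays N1 (best of 1, -2, -4, 0, -9); Management gets 1.
- Hard → Union plays N4 (best of 4, -6, -1, 5, -1); Management gets -8.
Management's induced payoffs are 0, 1, -8, so Management commits to Firm. Subgame-perfect outcome: (N1, Firm) with payoffs (1, 1).
Now find the simultaneous Nash equilibrium.
Union's best replies: Soft→N5; Firm→N1; Hard→N4.
Management's best replies: N1→Hard; N2→Firm; N3→Firm; N4→Firm; N5→Soft.
Only (N5, Soft) has each player best-responding; Nash payoffs (5, 0).
Union earns 1 sequentially versus 5 at the Nash outcome: worse off.

worse off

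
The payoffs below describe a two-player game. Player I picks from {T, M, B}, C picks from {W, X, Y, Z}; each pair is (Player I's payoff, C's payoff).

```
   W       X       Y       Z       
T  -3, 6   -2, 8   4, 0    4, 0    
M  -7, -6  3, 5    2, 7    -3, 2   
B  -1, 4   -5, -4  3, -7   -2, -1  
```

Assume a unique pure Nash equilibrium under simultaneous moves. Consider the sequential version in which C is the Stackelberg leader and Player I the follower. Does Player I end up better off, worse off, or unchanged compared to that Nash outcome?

Work backward from Player I's decision.
- W: BR = B, leader payoff 4.
- X: BR = M, leader payoff 5.
- Y: BR = T, leader payoff 0.
- Z: BR = T, leader payoff 0.
Among 4, 5, 0, 0, the best is 5 at X. Subgame-perfect outcome: (M, X) with payoffs (3, 5).
For the simultaneous game, intersect best replies.
Player I's best replies: W→B; X→M; Y→T; Z→T.
C's best replies: T→X; M→Y; B→W.
Only (B, W) has each player best-responding; Nash payoffs (-1, 4).
Player I earns 3 sequentially versus -1 at the Nash outcome: better off.

better off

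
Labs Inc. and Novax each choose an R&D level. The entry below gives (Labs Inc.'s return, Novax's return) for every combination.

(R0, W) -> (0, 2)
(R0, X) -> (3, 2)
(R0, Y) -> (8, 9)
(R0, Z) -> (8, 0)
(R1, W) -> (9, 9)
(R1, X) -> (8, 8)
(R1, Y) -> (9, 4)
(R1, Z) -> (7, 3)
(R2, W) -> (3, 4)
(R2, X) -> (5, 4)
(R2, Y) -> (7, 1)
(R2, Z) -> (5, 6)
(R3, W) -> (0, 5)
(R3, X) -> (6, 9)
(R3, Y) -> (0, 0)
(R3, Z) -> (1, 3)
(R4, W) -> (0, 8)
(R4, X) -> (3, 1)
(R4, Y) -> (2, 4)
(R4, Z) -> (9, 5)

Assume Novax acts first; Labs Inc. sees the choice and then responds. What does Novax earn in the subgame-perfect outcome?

9

Labs Inc. best-responds to each possible Novax move:
- W → Labs Inc. plays R1 (best of 0, 9, 3, 0, 0); Novax gets 9.
- X → Labs Inc. plays R1 (best of 3, 8, 5, 6, 3); Novax gets 8.
- Y → Labs Inc. plays R1 (best of 8, 9, 7, 0, 2); Novax gets 4.
- Z → Labs Inc. plays R4 (best of 8, 7, 5, 1, 9); Novax gets 5.
Among 9, 8, 4, 5, the best is 9 at W. Subgame-perfect outcome: (R1, W) with payoffs (9, 9).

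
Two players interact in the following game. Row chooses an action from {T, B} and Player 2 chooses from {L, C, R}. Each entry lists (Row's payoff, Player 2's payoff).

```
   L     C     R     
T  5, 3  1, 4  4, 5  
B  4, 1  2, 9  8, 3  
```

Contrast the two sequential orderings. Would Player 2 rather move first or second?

If Row leads: Player 2's best replies are T→R, B→C; Row's induced payoffs 4, 2; outcome (T, R), payoffs (4, 5).
If Player 2 leads: Row's best replies are L→T, C→B, R→B; Player 2's induced payoffs 3, 9, 3; outcome (B, C), payoffs (2, 9).
Player 2 gets 9 moving first and 5 moving second, so Player 2 prefers to move first.

first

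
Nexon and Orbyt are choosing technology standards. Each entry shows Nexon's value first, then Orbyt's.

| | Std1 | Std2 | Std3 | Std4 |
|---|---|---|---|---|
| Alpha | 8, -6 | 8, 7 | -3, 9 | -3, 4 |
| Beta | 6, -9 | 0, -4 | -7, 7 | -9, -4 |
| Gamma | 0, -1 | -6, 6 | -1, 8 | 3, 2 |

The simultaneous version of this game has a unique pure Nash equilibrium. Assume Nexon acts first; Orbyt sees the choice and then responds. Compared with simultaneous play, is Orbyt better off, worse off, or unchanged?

Work backward from Orbyt's decision.
- Alpha → Orbyt plays Std3 (best of -6, 7, 9, 4); Nexon gets -3.
- Beta → Orbyt plays Std3 (best of -9, -4, 7, -4); Nexon gets -7.
- Gamma → Orbyt plays Std3 (best of -1, 6, 8, 2); Nexon gets -1.
Nexon's induced payoffs are -3, -7, -1, so Nexon commits to Gamma. Subgame-perfect outcome: (Gamma, Std3) with payoffs (-1, 8).
For the simultaneous game, intersect best replies.
Nexon's best replies: Std1→Alpha; Std2→Alpha; Std3→Gamma; Std4→Gamma.
Orbyt's best replies: Alpha→Std3; Beta→Std3; Gamma→Std3.
Only (Gamma, Std3) has each player best-responding; Nash payoffs (-1, 8).
Orbyt earns 8 sequentially versus 8 at the Nash outcome: unchanged.

unchanged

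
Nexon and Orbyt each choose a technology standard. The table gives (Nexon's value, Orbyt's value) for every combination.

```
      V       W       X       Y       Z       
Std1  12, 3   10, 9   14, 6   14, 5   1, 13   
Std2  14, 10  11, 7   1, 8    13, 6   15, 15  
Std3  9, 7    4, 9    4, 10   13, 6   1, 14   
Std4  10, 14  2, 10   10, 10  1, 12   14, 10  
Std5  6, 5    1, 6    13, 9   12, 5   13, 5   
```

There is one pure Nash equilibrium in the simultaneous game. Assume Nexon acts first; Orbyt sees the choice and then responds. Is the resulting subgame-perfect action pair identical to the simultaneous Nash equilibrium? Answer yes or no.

Orbyt best-responds to each possible Nexon move:
- Std1: Orbyt compares 3, 9, 6, 5, 13 and picks Z; Nexon would get 1.
- Std2: Orbyt compares 10, 7, 8, 6, 15 and picks Z; Nexon would get 15.
- Std3: Orbyt compares 7, 9, 10, 6, 14 and picks Z; Nexon would get 1.
- Std4: Orbyt compares 14, 10, 10, 12, 10 and picks V; Nexon would get 10.
- Std5: Orbyt compares 5, 6, 9, 5, 5 and picks X; Nexon would get 13.
Among 1, 15, 1, 10, 13, the best is 15 at Std2. Subgame-perfect outcome: (Std2, Z) with payoffs (15, 15).
Under simultaneous play:
Nexon's best replies: V→Std2; W→Std2; X→Std1; Y→Std1; Z→Std2.
Orbyt's best replies: Std1→Z; Std2→Z; Std3→Z; Std4→V; Std5→X.
Only (Std2, Z) has each player best-responding; Nash payoffs (15, 15).
Sequential outcome (Std2, Z) coincides with the Nash profile (Std2, Z).

yes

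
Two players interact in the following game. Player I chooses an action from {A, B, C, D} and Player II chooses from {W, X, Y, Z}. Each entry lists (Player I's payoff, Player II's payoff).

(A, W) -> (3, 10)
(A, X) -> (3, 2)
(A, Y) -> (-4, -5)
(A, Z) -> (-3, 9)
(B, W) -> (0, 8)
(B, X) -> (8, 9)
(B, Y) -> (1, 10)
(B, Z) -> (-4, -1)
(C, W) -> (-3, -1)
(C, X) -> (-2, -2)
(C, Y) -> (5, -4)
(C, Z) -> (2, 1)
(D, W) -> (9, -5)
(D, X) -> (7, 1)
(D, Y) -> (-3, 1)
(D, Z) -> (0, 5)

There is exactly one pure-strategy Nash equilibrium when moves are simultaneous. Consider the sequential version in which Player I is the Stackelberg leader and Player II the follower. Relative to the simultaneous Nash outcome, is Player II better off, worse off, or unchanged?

better off

Solve by backward induction (Player I leads).
- A: Player II compares 10, 2, -5, 9 and picks W; Player I would get 3.
- B: Player II compares 8, 9, 10, -1 and picks Y; Player I would get 1.
- C: Player II compares -1, -2, -4, 1 and picks Z; Player I would get 2.
- D: Player II compares -5, 1, 1, 5 and picks Z; Player I would get 0.
Among 3, 1, 2, 0, the best is 3 at A. Subgame-perfect outcome: (A, W) with payoffs (3, 10).
Now find the simultaneous Nash equilibrium.
Player I's best replies: W→D; X→B; Y→C; Z→C.
Player II's best replies: A→W; B→Y; C→Z; D→Z.
The unique mutual best reply is (C, Z), giving (2, 1).
Player II earns 10 sequentially versus 1 at the Nash outcome: better off.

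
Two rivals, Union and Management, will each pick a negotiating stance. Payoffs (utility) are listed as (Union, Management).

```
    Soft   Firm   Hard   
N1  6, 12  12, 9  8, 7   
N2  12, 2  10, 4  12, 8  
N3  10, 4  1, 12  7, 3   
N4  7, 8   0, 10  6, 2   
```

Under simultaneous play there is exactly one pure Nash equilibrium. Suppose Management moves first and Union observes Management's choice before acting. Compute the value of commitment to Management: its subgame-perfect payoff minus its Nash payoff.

Solve by backward induction (Management leads).
- Soft: Union compares 6, 12, 10, 7 and picks N2; Management would get 2.
- Firm: Union compares 12, 10, 1, 0 and picks N1; Management would get 9.
- Hard: Union compares 8, 12, 7, 6 and picks N2; Management would get 8.
Maximizing over 2, 9, 8, Management chooses Firm. Subgame-perfect outcome: (N1, Firm) with payoffs (12, 9).
For the simultaneous game, intersect best replies.
Union's best replies: Soft→N2; Firm→N1; Hard→N2.
Management's best replies: N1→Soft; N2→Hard; N3→Firm; N4→Firm.
The unique mutual best reply is (N2, Hard), giving (12, 8).
Management's commitment gain: 9 − 8 = 1.

1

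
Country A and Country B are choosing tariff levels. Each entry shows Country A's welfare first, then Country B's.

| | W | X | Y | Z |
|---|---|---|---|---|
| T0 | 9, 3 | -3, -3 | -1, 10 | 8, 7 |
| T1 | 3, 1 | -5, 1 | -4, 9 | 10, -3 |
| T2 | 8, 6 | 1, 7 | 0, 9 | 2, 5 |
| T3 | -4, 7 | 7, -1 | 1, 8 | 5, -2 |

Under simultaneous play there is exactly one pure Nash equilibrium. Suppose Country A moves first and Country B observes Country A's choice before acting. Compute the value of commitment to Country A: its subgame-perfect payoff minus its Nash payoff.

Work backward from Country B's decision.
- T0: BR = Y, leader payoff -1.
- T1: BR = Y, leader payoff -4.
- T2: BR = Y, leader payoff 0.
- T3: BR = Y, leader payoff 1.
Maximizing over -1, -4, 0, 1, Country A chooses T3. Subgame-perfect outcome: (T3, Y) with payoffs (1, 8).
Under simultaneous play:
Country A's best replies: W→T0; X→T3; Y→T3; Z→T1.
Country B's best replies: T0→Y; T1→Y; T2→Y; T3→Y.
The unique mutual best reply is (T3, Y), giving (1, 8).
Country A's commitment gain: 1 − 1 = 0.

0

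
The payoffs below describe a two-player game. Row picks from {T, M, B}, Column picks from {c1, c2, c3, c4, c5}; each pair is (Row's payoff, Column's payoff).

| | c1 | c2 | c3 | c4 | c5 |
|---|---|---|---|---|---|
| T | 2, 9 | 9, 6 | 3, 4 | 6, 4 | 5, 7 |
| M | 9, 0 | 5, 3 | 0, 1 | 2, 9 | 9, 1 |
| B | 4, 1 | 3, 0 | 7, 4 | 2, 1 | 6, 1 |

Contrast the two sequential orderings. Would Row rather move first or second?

second

If Row leads: Column's best replies are T→c1, M→c4, B→c3; Row's induced payoffs 2, 2, 7; outcome (B, c3), payoffs (7, 4).
If Column leads: Row's best replies are c1→M, c2→T, c3→B, c4→T, c5→M; Column's induced payoffs 0, 6, 4, 4, 1; outcome (T, c2), payoffs (9, 6).
Row gets 7 moving first and 9 moving second, so Row prefers to move second.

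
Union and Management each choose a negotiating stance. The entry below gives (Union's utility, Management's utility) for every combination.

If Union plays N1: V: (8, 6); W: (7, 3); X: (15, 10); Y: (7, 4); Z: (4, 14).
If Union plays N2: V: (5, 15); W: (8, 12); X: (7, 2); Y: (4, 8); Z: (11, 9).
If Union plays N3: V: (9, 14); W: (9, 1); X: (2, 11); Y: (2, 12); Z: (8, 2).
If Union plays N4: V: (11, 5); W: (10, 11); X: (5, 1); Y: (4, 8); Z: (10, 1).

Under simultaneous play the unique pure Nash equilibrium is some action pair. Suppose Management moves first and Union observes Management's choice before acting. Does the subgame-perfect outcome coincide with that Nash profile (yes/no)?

yes

Work backward from Union's decision.
- V → Union plays N4 (best of 8, 5, 9, 11); Management gets 5.
- W → Union plays N4 (best of 7, 8, 9, 10); Management gets 11.
- X → Union plays N1 (best of 15, 7, 2, 5); Management gets 10.
- Y → Union plays N1 (best of 7, 4, 2, 4); Management gets 4.
- Z → Union plays N2 (best of 4, 11, 8, 10); Management gets 9.
Maximizing over 5, 11, 10, 4, 9, Management chooses W. Subgame-perfect outcome: (N4, W) with payoffs (10, 11).
For the simultaneous game, intersect best replies.
Union's best replies: V→N4; W→N4; X→N1; Y→N1; Z→N2.
Management's best replies: N1→Z; N2→V; N3→V; N4→W.
Only (N4, W) has each player best-responding; Nash payoffs (10, 11).
Sequential outcome (N4, W) coincides with the Nash profile (N4, W).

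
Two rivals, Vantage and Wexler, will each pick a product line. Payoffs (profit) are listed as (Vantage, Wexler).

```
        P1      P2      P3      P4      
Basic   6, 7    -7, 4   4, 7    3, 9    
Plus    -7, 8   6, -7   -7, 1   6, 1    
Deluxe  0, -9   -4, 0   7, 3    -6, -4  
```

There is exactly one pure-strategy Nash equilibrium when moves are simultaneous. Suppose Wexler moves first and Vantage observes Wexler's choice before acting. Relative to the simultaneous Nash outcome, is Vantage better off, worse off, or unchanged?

worse off

Vantage best-responds to each possible Wexler move:
- P1: Vantage compares 6, -7, 0 and picks Basic; Wexler would get 7.
- P2: Vantage compares -7, 6, -4 and picks Plus; Wexler would get -7.
- P3: Vantage compares 4, -7, 7 and picks Deluxe; Wexler would get 3.
- P4: Vantage compares 3, 6, -6 and picks Plus; Wexler would get 1.
Maximizing over 7, -7, 3, 1, Wexler chooses P1. Subgame-perfect outcome: (Basic, P1) with payoffs (6, 7).
For the simultaneous game, intersect best replies.
Vantage's best replies: P1→Basic; P2→Plus; P3→Deluxe; P4→Plus.
Wexler's best replies: Basic→P4; Plus→P1; Deluxe→P3.
Only (Deluxe, P3) has each player best-responding; Nash payoffs (7, 3).
Vantage earns 6 sequentially versus 7 at the Nash outcome: worse off.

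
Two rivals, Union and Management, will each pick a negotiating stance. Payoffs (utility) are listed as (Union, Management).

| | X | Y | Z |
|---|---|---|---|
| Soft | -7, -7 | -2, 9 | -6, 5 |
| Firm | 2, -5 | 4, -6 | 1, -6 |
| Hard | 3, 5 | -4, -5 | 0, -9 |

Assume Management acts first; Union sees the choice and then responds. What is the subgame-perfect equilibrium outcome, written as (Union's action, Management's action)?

(Hard, X)

Backward induction with Management moving first.
- X: Union compares -7, 2, 3 and picks Hard; Management would get 5.
- Y: Union compares -2, 4, -4 and picks Firm; Management would get -6.
- Z: Union compares -6, 1, 0 and picks Firm; Management would get -6.
Management's induced payoffs are 5, -6, -6, so Management commits to X. Subgame-perfect outcome: (Hard, X) with payoffs (3, 5).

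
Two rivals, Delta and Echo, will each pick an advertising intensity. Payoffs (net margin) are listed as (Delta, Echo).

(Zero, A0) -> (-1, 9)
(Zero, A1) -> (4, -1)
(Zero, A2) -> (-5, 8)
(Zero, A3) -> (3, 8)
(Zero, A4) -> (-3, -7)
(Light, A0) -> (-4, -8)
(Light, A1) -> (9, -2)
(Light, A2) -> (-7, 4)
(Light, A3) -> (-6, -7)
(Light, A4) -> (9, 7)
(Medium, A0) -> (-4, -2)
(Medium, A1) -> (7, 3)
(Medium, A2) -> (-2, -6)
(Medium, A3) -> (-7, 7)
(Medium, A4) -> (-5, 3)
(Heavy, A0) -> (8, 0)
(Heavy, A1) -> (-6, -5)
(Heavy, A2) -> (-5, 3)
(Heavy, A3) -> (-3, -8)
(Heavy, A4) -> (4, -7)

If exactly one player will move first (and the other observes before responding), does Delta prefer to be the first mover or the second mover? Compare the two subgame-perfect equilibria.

first

If Delta leads: Echo's best replies are Zero→A0, Light→A4, Medium→A3, Heavy→A2; Delta's induced payoffs -1, 9, -7, -5; outcome (Light, A4), payoffs (9, 7).
If Echo leads: Delta's best replies are A0→Heavy, A1→Light, A2→Medium, A3→Zero, A4→Light; Echo's induced payoffs 0, -2, -6, 8, 7; outcome (Zero, A3), payoffs (3, 8).
Delta gets 9 moving first and 3 moving second, so Delta prefers to move first.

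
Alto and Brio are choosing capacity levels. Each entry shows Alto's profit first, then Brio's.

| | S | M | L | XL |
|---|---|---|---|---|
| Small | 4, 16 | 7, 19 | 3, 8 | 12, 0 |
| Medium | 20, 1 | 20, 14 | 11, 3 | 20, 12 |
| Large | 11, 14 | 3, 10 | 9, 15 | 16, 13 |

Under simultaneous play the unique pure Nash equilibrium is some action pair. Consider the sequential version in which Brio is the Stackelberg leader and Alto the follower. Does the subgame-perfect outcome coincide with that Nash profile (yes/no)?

yes

Solve by backward induction (Brio leads).
- S → Alto plays Medium (best of 4, 20, 11); Brio gets 1.
- M → Alto plays Medium (best of 7, 20, 3); Brio gets 14.
- L → Alto plays Medium (best of 3, 11, 9); Brio gets 3.
- XL → Alto plays Medium (best of 12, 20, 16); Brio gets 12.
Maximizing over 1, 14, 3, 12, Brio chooses M. Subgame-perfect outcome: (Medium, M) with payoffs (20, 14).
Now find the simultaneous Nash equilibrium.
Alto's best replies: S→Medium; M→Medium; L→Medium; XL→Medium.
Brio's best replies: Small→M; Medium→M; Large→L.
The unique mutual best reply is (Medium, M), giving (20, 14).
Sequential outcome (Medium, M) coincides with the Nash profile (Medium, M).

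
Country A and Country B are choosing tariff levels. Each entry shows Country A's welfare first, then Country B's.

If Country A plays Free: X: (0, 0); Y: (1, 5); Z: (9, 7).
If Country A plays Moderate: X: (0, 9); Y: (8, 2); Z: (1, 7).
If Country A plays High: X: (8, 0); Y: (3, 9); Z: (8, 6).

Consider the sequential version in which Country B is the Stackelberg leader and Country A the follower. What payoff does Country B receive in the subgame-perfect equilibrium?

Work backward from Country A's decision.
- X: BR = High, leader payoff 0.
- Y: BR = Moderate, leader payoff 2.
- Z: BR = Free, leader payoff 7.
Country B's induced payoffs are 0, 2, 7, so Country B commits to Z. Subgame-perfect outcome: (Free, Z) with payoffs (9, 7).

7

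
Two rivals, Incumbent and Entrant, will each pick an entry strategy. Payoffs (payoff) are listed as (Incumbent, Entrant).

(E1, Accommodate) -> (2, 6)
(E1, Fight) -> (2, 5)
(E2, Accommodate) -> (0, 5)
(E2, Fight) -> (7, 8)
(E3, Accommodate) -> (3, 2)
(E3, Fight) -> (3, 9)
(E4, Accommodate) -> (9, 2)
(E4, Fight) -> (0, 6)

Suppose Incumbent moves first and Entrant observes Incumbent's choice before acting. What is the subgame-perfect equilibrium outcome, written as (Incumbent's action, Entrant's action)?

Backward induction with Incumbent moving first.
- E1: BR = Accommodate, leader payoff 2.
- E2: BR = Fight, leader payoff 7.
- E3: BR = Fight, leader payoff 3.
- E4: BR = Fight, leader payoff 0.
Incumbent's induced payoffs are 2, 7, 3, 0, so Incumbent commits to E2. Subgame-perfect outcome: (E2, Fight) with payoffs (7, 8).

(E2, Fight)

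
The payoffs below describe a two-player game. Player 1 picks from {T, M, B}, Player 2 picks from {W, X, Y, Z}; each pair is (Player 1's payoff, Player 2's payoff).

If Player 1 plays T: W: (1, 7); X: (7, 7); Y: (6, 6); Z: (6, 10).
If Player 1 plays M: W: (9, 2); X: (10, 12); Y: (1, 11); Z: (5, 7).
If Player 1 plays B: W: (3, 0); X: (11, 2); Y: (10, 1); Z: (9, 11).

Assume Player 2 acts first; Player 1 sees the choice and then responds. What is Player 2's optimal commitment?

Work backward from Player 1's decision.
- W → Player 1 plays M (best of 1, 9, 3); Player 2 gets 2.
- X → Player 1 plays B (best of 7, 10, 11); Player 2 gets 2.
- Y → Player 1 plays B (best of 6, 1, 10); Player 2 gets 1.
- Z → Player 1 plays B (best of 6, 5, 9); Player 2 gets 11.
Among 2, 2, 1, 11, the best is 11 at Z. Subgame-perfect outcome: (B, Z) with payoffs (9, 11).

Z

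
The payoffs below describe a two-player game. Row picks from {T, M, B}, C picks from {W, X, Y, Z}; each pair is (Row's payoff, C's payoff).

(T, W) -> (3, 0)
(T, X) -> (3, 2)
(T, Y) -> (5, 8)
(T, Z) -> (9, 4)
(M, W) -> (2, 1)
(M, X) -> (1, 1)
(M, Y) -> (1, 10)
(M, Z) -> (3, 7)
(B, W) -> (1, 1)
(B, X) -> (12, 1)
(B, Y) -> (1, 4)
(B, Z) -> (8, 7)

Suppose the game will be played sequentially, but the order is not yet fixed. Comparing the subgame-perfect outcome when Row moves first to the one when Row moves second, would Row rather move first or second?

If Row leads: C's best replies are T→Y, M→Y, B→Z; Row's induced payoffs 5, 1, 8; outcome (B, Z), payoffs (8, 7).
If C leads: Row's best replies are W→T, X→B, Y→T, Z→T; C's induced payoffs 0, 1, 8, 4; outcome (T, Y), payoffs (5, 8).
Row gets 8 moving first and 5 moving second, so Row prefers to move first.

first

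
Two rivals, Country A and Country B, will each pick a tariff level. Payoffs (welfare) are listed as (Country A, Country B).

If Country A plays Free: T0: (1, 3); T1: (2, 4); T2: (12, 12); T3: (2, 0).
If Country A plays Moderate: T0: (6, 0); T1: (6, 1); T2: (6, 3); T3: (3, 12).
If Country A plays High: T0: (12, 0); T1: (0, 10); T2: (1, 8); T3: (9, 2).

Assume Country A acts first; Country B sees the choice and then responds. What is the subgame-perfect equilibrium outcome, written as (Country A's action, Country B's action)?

Country B best-responds to each possible Country A move:
- Free → Country B plays T2 (best of 3, 4, 12, 0); Country A gets 12.
- Moderate → Country B plays T3 (best of 0, 1, 3, 12); Country A gets 3.
- High → Country B plays T1 (best of 0, 10, 8, 2); Country A gets 0.
Among 12, 3, 0, the best is 12 at Free. Subgame-perfect outcome: (Free, T2) with payoffs (12, 12).

(Free, T2)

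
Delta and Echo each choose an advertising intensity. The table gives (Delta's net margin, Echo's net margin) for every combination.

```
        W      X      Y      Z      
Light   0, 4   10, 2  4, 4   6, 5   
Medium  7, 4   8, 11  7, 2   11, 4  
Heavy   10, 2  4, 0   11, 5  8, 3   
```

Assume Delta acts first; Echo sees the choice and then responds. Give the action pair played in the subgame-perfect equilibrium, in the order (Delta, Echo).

Echo best-responds to each possible Delta move:
- Light: BR = Z, leader payoff 6.
- Medium: BR = X, leader payoff 8.
- Heavy: BR = Y, leader payoff 11.
Maximizing over 6, 8, 11, Delta chooses Heavy. Subgame-perfect outcome: (Heavy, Y) with payoffs (11, 5).

(Heavy, Y)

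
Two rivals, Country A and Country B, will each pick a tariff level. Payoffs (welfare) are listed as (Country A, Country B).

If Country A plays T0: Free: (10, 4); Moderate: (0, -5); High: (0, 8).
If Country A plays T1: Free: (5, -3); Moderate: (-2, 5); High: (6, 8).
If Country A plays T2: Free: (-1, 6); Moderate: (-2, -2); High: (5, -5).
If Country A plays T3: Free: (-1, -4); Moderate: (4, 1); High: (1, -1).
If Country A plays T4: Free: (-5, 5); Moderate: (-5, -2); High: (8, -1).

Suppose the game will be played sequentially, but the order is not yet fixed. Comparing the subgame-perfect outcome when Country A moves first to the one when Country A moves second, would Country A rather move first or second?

If Country A leads: Country B's best replies are T0→High, T1→High, T2→Free, T3→Moderate, T4→Free; Country A's induced payoffs 0, 6, -1, 4, -5; outcome (T1, High), payoffs (6, 8).
If Country B leads: Country A's best replies are Free→T0, Moderate→T3, High→T4; Country B's induced payoffs 4, 1, -1; outcome (T0, Free), payoffs (10, 4).
Country A gets 6 moving first and 10 moving second, so Country A prefers to move second.

second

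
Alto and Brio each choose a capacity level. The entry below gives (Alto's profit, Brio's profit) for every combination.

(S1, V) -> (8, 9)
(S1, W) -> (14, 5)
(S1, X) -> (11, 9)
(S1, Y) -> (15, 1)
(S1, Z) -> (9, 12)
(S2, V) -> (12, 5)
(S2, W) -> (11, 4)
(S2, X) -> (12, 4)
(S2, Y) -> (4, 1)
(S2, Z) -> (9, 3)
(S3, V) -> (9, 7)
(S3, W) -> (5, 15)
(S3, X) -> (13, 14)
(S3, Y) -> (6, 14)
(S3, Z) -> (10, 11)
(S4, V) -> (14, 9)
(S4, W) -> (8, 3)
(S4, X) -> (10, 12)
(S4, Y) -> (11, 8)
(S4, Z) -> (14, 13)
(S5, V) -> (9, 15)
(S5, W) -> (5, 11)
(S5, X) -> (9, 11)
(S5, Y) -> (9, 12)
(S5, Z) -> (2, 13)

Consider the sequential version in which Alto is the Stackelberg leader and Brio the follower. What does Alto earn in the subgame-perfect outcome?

Backward induction with Alto moving first.
- S1: BR = Z, leader payoff 9.
- S2: BR = V, leader payoff 12.
- S3: BR = W, leader payoff 5.
- S4: BR = Z, leader payoff 14.
- S5: BR = V, leader payoff 9.
Alto's induced payoffs are 9, 12, 5, 14, 9, so Alto commits to S4. Subgame-perfect outcome: (S4, Z) with payoffs (14, 13).

14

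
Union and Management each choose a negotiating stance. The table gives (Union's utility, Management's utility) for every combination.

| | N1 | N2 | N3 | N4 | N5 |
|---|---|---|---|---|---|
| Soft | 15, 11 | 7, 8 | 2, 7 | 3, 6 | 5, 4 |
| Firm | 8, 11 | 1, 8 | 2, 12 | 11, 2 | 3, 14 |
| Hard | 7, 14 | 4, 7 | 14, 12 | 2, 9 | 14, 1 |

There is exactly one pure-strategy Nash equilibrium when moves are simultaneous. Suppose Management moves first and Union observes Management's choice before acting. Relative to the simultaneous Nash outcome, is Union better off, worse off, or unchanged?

Backward induction with Management moving first.
- N1: Union compares 15, 8, 7 and picks Soft; Management would get 11.
- N2: Union compares 7, 1, 4 and picks Soft; Management would get 8.
- N3: Union compares 2, 2, 14 and picks Hard; Management would get 12.
- N4: Union compares 3, 11, 2 and picks Firm; Management would get 2.
- N5: Union compares 5, 3, 14 and picks Hard; Management would get 1.
Maximizing over 11, 8, 12, 2, 1, Management chooses N3. Subgame-perfect outcome: (Hard, N3) with payoffs (14, 12).
Now find the simultaneous Nash equilibrium.
Union's best replies: N1→Soft; N2→Soft; N3→Hard; N4→Firm; N5→Hard.
Management's best replies: Soft→N1; Firm→N5; Hard→N1.
Only (Soft, N1) has each player best-responding; Nash payoffs (15, 11).
Union earns 14 sequentially versus 15 at the Nash outcome: worse off.

worse off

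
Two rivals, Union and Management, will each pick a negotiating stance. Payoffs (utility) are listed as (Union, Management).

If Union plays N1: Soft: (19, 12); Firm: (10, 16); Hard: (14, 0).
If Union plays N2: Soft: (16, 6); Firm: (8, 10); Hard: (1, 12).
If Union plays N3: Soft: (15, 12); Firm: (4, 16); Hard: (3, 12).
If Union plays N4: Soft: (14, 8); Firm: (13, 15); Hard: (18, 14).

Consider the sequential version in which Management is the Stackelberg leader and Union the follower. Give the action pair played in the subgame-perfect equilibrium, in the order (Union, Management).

(N4, Firm)

Solve by backward induction (Management leads).
- Soft: Union compares 19, 16, 15, 14 and picks N1; Management would get 12.
- Firm: Union compares 10, 8, 4, 13 and picks N4; Management would get 15.
- Hard: Union compares 14, 1, 3, 18 and picks N4; Management would get 14.
Management's induced payoffs are 12, 15, 14, so Management commits to Firm. Subgame-perfect outcome: (N4, Firm) with payoffs (13, 15).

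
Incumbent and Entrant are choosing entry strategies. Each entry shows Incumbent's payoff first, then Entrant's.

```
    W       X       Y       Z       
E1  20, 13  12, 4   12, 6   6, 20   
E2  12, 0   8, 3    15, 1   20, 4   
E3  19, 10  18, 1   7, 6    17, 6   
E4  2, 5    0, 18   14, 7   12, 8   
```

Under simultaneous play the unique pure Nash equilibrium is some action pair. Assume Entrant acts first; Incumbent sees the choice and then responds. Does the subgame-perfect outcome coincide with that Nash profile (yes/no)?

Backward induction with Entrant moving first.
- W → Incumbent plays E1 (best of 20, 12, 19, 2); Entrant gets 13.
- X → Incumbent plays E3 (best of 12, 8, 18, 0); Entrant gets 1.
- Y → Incumbent plays E2 (best of 12, 15, 7, 14); Entrant gets 1.
- Z → Incumbent plays E2 (best of 6, 20, 17, 12); Entrant gets 4.
Among 13, 1, 1, 4, the best is 13 at W. Subgame-perfect outcome: (E1, W) with payoffs (20, 13).
For the simultaneous game, intersect best replies.
Incumbent's best replies: W→E1; X→E3; Y→E2; Z→E2.
Entrant's best replies: E1→Z; E2→Z; E3→W; E4→X.
The unique mutual best reply is (E2, Z), giving (20, 4).
Sequential outcome (E1, W) differs from the Nash profile (E2, Z).

no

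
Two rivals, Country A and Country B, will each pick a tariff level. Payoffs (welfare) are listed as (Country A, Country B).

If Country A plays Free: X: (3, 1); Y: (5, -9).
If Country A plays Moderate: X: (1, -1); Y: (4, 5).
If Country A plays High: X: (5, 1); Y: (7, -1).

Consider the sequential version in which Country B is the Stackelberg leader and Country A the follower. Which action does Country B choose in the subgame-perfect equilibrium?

Solve by backward induction (Country B leads).
- X: Country A compares 3, 1, 5 and picks High; Country B would get 1.
- Y: Country A compares 5, 4, 7 and picks High; Country B would get -1.
Maximizing over 1, -1, Country B chooses X. Subgame-perfect outcome: (High, X) with payoffs (5, 1).

X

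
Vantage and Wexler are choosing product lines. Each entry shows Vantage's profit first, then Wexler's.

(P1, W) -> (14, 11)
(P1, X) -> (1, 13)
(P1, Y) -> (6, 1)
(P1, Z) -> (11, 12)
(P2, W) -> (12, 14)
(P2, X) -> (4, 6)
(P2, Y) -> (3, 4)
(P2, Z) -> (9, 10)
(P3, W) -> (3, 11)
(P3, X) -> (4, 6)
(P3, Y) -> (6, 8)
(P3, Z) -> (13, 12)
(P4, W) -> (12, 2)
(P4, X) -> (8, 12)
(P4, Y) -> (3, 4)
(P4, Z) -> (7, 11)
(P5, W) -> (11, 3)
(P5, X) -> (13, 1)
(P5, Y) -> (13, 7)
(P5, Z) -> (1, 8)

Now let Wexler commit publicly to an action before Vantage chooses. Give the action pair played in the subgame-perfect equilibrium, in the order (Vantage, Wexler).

(P3, Z)

Vantage best-responds to each possible Wexler move:
- W: BR = P1, leader payoff 11.
- X: BR = P5, leader payoff 1.
- Y: BR = P5, leader payoff 7.
- Z: BR = P3, leader payoff 12.
Maximizing over 11, 1, 7, 12, Wexler chooses Z. Subgame-perfect outcome: (P3, Z) with payoffs (13, 12).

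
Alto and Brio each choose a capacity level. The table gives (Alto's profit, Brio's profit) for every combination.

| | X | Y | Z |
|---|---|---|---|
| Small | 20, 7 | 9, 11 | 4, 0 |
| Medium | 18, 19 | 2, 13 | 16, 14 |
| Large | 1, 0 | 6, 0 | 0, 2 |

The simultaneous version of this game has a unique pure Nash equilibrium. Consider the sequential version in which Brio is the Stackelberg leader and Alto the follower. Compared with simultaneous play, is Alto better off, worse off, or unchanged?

Solve by backward induction (Brio leads).
- X: Alto compares 20, 18, 1 and picks Small; Brio would get 7.
- Y: Alto compares 9, 2, 6 and picks Small; Brio would get 11.
- Z: Alto compares 4, 16, 0 and picks Medium; Brio would get 14.
Brio's induced payoffs are 7, 11, 14, so Brio commits to Z. Subgame-perfect outcome: (Medium, Z) with payoffs (16, 14).
Under simultaneous play:
Alto's best replies: X→Small; Y→Small; Z→Medium.
Brio's best replies: Small→Y; Medium→X; Large→Z.
Only (Small, Y) has each player best-responding; Nash payoffs (9, 11).
Alto earns 16 sequentially versus 9 at the Nash outcome: better off.

better off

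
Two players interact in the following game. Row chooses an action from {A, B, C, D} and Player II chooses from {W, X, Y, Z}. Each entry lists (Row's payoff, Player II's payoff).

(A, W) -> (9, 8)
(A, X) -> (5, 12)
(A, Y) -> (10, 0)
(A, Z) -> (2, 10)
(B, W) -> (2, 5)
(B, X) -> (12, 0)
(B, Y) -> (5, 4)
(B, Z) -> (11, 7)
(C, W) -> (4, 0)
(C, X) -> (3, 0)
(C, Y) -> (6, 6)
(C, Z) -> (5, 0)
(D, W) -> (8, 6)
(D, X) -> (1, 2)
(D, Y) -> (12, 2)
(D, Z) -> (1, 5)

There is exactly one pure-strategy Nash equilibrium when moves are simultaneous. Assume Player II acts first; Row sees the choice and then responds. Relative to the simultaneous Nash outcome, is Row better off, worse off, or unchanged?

Solve by backward induction (Player II leads).
- W: BR = A, leader payoff 8.
- X: BR = B, leader payoff 0.
- Y: BR = D, leader payoff 2.
- Z: BR = B, leader payoff 7.
Maximizing over 8, 0, 2, 7, Player II chooses W. Subgame-perfect outcome: (A, W) with payoffs (9, 8).
Under simultaneous play:
Row's best replies: W→A; X→B; Y→D; Z→B.
Player II's best replies: A→X; B→Z; C→Y; D→W.
The unique mutual best reply is (B, Z), giving (11, 7).
Row earns 9 sequentially versus 11 at the Nash outcome: worse off.

worse off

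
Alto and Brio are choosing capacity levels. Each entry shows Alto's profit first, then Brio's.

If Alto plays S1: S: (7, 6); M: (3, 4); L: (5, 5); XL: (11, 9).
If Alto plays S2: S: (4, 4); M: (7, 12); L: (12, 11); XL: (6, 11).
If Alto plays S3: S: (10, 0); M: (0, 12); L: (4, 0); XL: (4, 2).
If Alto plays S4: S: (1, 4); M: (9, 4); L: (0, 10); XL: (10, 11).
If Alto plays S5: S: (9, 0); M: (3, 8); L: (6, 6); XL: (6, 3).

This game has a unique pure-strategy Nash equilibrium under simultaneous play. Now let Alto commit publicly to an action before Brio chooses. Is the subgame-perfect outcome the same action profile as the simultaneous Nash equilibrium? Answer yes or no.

yes

Solve by backward induction (Alto leads).
- S1: BR = XL, leader payoff 11.
- S2: BR = M, leader payoff 7.
- S3: BR = M, leader payoff 0.
- S4: BR = XL, leader payoff 10.
- S5: BR = M, leader payoff 3.
Maximizing over 11, 7, 0, 10, 3, Alto chooses S1. Subgame-perfect outcome: (S1, XL) with payoffs (11, 9).
Under simultaneous play:
Alto's best replies: S→S3; M→S4; L→S2; XL→S1.
Brio's best replies: S1→XL; S2→M; S3→M; S4→XL; S5→M.
Only (S1, XL) has each player best-responding; Nash payoffs (11, 9).
Sequential outcome (S1, XL) coincides with the Nash profile (S1, XL).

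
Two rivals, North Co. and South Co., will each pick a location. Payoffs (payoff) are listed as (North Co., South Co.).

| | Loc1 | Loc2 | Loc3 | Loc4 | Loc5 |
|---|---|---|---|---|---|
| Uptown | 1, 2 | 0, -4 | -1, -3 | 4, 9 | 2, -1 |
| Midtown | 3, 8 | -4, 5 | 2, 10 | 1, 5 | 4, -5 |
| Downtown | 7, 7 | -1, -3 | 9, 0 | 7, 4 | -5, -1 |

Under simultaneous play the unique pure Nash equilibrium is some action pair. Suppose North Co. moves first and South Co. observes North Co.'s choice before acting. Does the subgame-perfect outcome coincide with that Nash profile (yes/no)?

yes

South Co. best-responds to each possible North Co. move:
- Uptown → South Co. plays Loc4 (best of 2, -4, -3, 9, -1); North Co. gets 4.
- Midtown → South Co. plays Loc3 (best of 8, 5, 10, 5, -5); North Co. gets 2.
- Downtown → South Co. plays Loc1 (best of 7, -3, 0, 4, -1); North Co. gets 7.
Among 4, 2, 7, the best is 7 at Downtown. Subgame-perfect outcome: (Downtown, Loc1) with payoffs (7, 7).
Under simultaneous play:
North Co.'s best replies: Loc1→Downtown; Loc2→Uptown; Loc3→Downtown; Loc4→Downtown; Loc5→Midtown.
South Co.'s best replies: Uptown→Loc4; Midtown→Loc3; Downtown→Loc1.
Only (Downtown, Loc1) has each player best-responding; Nash payoffs (7, 7).
Sequential outcome (Downtown, Loc1) coincides with the Nash profile (Downtown, Loc1).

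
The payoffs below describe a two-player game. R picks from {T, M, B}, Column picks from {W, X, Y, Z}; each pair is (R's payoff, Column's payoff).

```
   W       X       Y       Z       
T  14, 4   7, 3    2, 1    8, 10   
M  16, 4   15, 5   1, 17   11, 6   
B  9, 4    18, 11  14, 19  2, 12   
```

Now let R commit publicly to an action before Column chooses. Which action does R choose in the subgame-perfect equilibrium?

Work backward from Column's decision.
- T: Column compares 4, 3, 1, 10 and picks Z; R would get 8.
- M: Column compares 4, 5, 17, 6 and picks Y; R would get 1.
- B: Column compares 4, 11, 19, 12 and picks Y; R would get 14.
R's induced payoffs are 8, 1, 14, so R commits to B. Subgame-perfect outcome: (B, Y) with payoffs (14, 19).

B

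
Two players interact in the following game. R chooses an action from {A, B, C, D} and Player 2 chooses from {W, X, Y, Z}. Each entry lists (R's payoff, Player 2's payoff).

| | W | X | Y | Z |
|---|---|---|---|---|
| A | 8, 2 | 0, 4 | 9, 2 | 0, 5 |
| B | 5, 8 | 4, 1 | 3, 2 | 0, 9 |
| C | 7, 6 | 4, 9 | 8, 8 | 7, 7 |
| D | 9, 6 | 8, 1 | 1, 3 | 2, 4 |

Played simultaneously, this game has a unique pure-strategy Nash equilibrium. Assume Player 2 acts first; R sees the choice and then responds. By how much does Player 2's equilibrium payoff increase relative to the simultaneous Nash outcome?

1

R best-responds to each possible Player 2 move:
- W: BR = D, leader payoff 6.
- X: BR = D, leader payoff 1.
- Y: BR = A, leader payoff 2.
- Z: BR = C, leader payoff 7.
Maximizing over 6, 1, 2, 7, Player 2 chooses Z. Subgame-perfect outcome: (C, Z) with payoffs (7, 7).
Now find the simultaneous Nash equilibrium.
R's best replies: W→D; X→D; Y→A; Z→C.
Player 2's best replies: A→Z; B→Z; C→X; D→W.
Only (D, W) has each player best-responding; Nash payoffs (9, 6).
Player 2's commitment gain: 7 − 6 = 1.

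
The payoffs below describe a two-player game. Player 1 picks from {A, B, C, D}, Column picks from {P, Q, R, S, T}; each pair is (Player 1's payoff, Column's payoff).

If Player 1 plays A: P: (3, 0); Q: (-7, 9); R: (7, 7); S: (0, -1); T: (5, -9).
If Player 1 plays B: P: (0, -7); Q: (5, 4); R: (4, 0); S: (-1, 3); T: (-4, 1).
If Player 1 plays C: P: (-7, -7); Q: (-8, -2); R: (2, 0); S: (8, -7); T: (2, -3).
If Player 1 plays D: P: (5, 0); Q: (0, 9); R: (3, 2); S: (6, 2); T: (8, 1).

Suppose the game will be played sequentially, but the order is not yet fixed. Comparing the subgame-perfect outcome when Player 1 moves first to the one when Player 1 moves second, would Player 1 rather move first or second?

If Player 1 leads: Column's best replies are A→Q, B→Q, C→R, D→Q; Player 1's induced payoffs -7, 5, 2, 0; outcome (B, Q), payoffs (5, 4).
If Column leads: Player 1's best replies are P→D, Q→B, R→A, S→C, T→D; Column's induced payoffs 0, 4, 7, -7, 1; outcome (A, R), payoffs (7, 7).
Player 1 gets 5 moving first and 7 moving second, so Player 1 prefers to move second.

second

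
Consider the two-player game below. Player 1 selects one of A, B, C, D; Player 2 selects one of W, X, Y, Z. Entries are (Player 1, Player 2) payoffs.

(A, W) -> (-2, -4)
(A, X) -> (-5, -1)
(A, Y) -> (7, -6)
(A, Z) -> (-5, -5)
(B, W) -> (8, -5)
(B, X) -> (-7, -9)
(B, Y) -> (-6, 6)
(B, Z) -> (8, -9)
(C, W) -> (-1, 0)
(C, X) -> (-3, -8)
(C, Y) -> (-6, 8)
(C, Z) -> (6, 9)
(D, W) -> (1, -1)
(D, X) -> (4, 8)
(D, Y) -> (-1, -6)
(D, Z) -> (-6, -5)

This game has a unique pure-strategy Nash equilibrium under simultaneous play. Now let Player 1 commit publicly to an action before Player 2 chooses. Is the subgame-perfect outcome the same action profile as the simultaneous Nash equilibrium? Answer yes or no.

no

Backward induction with Player 1 moving first.
- A: Player 2 compares -4, -1, -6, -5 and picks X; Player 1 would get -5.
- B: Player 2 compares -5, -9, 6, -9 and picks Y; Player 1 would get -6.
- C: Player 2 compares 0, -8, 8, 9 and picks Z; Player 1 would get 6.
- D: Player 2 compares -1, 8, -6, -5 and picks X; Player 1 would get 4.
Among -5, -6, 6, 4, the best is 6 at C. Subgame-perfect outcome: (C, Z) with payoffs (6, 9).
For the simultaneous game, intersect best replies.
Player 1's best replies: W→B; X→D; Y→A; Z→B.
Player 2's best replies: A→X; B→Y; C→Z; D→X.
The unique mutual best reply is (D, X), giving (4, 8).
Sequential outcome (C, Z) differs from the Nash profile (D, X).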